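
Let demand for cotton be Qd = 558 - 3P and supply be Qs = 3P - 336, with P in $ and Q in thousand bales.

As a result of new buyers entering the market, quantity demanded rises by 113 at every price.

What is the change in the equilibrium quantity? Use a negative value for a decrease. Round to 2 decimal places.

Before the shock: 558 - 3P = 3P - 336 ⇒ 894 = 6P ⇒ P = 149, Q = 111.
The new curves are Qd = 671 - 3P (demand) and Qs = 3P - 336 (supply).
New equilibrium: 671 - 3P = 3P - 336 ⇒ 1007 = 6P ⇒ P = 1007/6 ≈ 167.8333, Q = 167.5.
ΔQ = 167.5 − 111 = +56.50.

+56.50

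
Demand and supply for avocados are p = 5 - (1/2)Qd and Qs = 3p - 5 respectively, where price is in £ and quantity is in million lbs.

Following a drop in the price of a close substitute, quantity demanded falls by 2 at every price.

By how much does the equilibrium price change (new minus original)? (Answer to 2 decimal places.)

-0.40

Initially, 10 - 2p = 3p - 5, so 15 = 5p and p = 3, Q = 4.
After the shift, demand is Qd = 8 - 2p and supply is Qs = 3p - 5.
Equate the new curves: 8 - 2p = 3p - 5, giving 13 = 5p, p = 2.6, Q = 2.8.
Δp = 2.6 − 3 = -0.40.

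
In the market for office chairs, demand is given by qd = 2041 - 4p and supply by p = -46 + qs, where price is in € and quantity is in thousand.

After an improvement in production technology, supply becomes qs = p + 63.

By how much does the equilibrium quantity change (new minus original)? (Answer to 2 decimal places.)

Before the shock: 2041 - 4p = p + 46 ⇒ 1995 = 5p ⇒ p = 399, q = 445.
The shock moves the curves to qd = 2041 - 4p and qs = p + 63.
Clearing the new market: 2041 - 4p = p + 63, so p = 395.6 and q = 458.6.
Δq = 458.6 − 445 = +13.60.

+13.60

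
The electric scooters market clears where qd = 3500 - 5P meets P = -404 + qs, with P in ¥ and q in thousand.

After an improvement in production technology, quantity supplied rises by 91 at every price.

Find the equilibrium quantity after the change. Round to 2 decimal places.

Original equilibrium: 3500 - 5P = P + 404 gives 3096 = 6P, so P = 516 and q = 920.
With the change applied: demand qd = 3500 - 5P, supply qs = P + 495.
Setting them equal: 3500 - 5P = P + 495 → 3005 = 6P, so P = 3005/6 ≈ 500.8333 and q = 5975/6 ≈ 995.8333.

995.83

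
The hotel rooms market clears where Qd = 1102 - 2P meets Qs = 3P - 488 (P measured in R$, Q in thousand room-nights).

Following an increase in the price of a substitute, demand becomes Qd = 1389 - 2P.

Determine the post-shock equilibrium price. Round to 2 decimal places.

375.40

Original equilibrium: 1102 - 2P = 3P - 488 gives 1590 = 5P, so P = 318 and Q = 466.
The new curves are Qd = 1389 - 2P (demand) and Qs = 3P - 488 (supply).
New equilibrium: 1389 - 2P = 3P - 488 ⇒ 1877 = 5P ⇒ P = 375.4, Q = 638.2.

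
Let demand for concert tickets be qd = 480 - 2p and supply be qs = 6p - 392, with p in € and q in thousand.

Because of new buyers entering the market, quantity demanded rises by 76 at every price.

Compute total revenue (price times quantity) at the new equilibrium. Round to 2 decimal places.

Original equilibrium: 480 - 2p = 6p - 392 gives 872 = 8p, so p = 109 and q = 262.
With the change applied: demand qd = 556 - 2p, supply qs = 6p - 392.
Equate the new curves: 556 - 2p = 6p - 392, giving 948 = 8p, p = 118.5, q = 319.
New expenditure = 118.5 × 319 = 37801.50.

37801.50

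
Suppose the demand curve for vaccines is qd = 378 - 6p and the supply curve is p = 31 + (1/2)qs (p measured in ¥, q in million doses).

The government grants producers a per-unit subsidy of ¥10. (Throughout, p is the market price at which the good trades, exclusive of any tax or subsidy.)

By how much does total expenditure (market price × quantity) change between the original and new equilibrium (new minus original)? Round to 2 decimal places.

Before the shock: 378 - 6p = 2p - 62 ⇒ 440 = 8p ⇒ p = 55, q = 48.
Since sellers receive the price plus the subsidy, the effective supply curve becomes qs = 2p - 42.
Clearing the new market: 378 - 6p = 2p - 42, so p = 52.5 and q = 63.
Expenditure moves from 55×48 = 2640 to 52.5×63 = 3307.5; change = +667.50.

+667.50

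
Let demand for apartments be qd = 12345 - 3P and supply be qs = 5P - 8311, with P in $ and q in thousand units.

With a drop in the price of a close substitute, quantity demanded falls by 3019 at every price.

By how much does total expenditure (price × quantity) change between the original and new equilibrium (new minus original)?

-5895399.421875

Solve the original market: 12345 - 3P = 5P - 8311, hence P = 2582 and q = 4599.
The shock moves the curves to qd = 9326 - 3P and qs = 5P - 8311.
Setting them equal: 9326 - 3P = 5P - 8311 → 17637 = 8P, so P = 2204.625 and q = 2712.125.
Expenditure moves from 2582×4599 = 11874618 to 2204.625×2712.125 = 5979218.578125; change = -5895399.421875.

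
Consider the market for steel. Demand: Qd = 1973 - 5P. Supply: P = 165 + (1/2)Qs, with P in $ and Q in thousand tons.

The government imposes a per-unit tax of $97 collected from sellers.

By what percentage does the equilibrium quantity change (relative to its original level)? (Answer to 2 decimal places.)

-42.25

Original equilibrium: 1973 - 5P = 2P - 330 gives 2303 = 7P, so P = 329 and Q = 328.
Since sellers keep the price net of the tax, the effective supply curve becomes Qs = 2P - 524.
New equilibrium: 1973 - 5P = 2P - 524 ⇒ 2497 = 7P ⇒ P = 2497/7 ≈ 356.7143, Q = 1326/7 ≈ 189.4286.
%ΔQ = (189.4286 − 328) / 328 × 100 = -42.25%.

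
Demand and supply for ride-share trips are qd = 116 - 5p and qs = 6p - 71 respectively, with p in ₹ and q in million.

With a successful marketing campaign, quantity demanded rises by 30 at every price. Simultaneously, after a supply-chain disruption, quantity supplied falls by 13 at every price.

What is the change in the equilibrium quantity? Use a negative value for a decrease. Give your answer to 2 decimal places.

Original equilibrium: 116 - 5p = 6p - 71 gives 187 = 11p, so p = 17 and q = 31.
The new curves are qd = 146 - 5p (demand) and qs = 6p - 84 (supply).
Clearing the new market: 146 - 5p = 6p - 84, so p = 230/11 ≈ 20.9091 and q = 456/11 ≈ 41.4545.
Δq = 41.4545 − 31 = +10.45.

+10.45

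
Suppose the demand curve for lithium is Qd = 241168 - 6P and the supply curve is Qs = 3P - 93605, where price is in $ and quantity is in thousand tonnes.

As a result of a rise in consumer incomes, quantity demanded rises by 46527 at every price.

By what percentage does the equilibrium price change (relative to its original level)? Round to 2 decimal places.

+13.90

Before the shock: 241168 - 6P = 3P - 93605 ⇒ 334773 = 9P ⇒ P = 37197, Q = 17986.
The new curves are Qd = 287695 - 6P (demand) and Qs = 3P - 93605 (supply).
Clearing the new market: 287695 - 6P = 3P - 93605, so P = 127100/3 ≈ 42366.6667 and Q = 33495.
%ΔP = (42366.6667 − 37197) / 37197 × 100 = +13.90%.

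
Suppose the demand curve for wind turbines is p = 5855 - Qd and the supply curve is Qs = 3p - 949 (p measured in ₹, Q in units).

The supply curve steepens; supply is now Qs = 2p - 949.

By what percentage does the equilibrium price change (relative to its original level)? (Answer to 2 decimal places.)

+33.33

Before the shock: 5855 - p = 3p - 949 ⇒ 6804 = 4p ⇒ p = 1701, Q = 4154.
After the shift, demand is Qd = 5855 - p and supply is Qs = 2p - 949.
Equate the new curves: 5855 - p = 2p - 949, giving 6804 = 3p, p = 2268, Q = 3587.
%Δp = (2268 − 1701) / 1701 × 100 = +33.33%.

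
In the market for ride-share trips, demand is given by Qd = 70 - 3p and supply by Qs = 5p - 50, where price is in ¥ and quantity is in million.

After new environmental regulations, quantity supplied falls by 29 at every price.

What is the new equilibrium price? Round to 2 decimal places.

Solve the original market: 70 - 3p = 5p - 50, hence p = 15 and Q = 25.
With the change applied: demand Qd = 70 - 3p, supply Qs = 5p - 79.
Clearing the new market: 70 - 3p = 5p - 79, so p = 18.625 and Q = 14.125.

18.63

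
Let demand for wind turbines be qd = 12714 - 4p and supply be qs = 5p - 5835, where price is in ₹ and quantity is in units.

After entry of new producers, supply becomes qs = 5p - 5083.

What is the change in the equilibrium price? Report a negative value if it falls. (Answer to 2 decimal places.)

-83.56

Initially, 12714 - 4p = 5p - 5835, so 18549 = 9p and p = 2061, q = 4470.
With the change applied: demand qd = 12714 - 4p, supply qs = 5p - 5083.
Setting them equal: 12714 - 4p = 5p - 5083 → 17797 = 9p, so p = 17797/9 ≈ 1977.4444 and q = 43238/9 ≈ 4804.2222.
Δp = 1977.4444 − 2061 = -83.56.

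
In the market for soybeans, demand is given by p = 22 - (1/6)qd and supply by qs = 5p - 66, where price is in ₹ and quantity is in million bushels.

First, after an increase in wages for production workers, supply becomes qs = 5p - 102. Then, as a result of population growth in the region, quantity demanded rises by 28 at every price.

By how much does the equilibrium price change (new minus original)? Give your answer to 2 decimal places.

Before the shock: 132 - 6p = 5p - 66 ⇒ 198 = 11p ⇒ p = 18, q = 24.
The new curves are qd = 160 - 6p (demand) and qs = 5p - 102 (supply).
Setting them equal: 160 - 6p = 5p - 102 → 262 = 11p, so p = 262/11 ≈ 23.8182 and q = 188/11 ≈ 17.0909.
Δp = 23.8182 − 18 = +5.82.

+5.82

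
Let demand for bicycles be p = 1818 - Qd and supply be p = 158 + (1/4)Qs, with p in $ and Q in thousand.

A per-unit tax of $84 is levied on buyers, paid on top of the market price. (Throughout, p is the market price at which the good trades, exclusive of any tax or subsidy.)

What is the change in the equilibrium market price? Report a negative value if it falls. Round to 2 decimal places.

-16.80

Solve the original market: 1818 - p = 4p - 632, hence p = 490 and Q = 1328.
Since buyers pay the price plus the tax, the effective demand curve becomes Qd = 1734 - p.
Setting them equal: 1734 - p = 4p - 632 → 2366 = 5p, so p = 473.2 and Q = 1260.8.
Δp = 473.2 − 490 = -16.80.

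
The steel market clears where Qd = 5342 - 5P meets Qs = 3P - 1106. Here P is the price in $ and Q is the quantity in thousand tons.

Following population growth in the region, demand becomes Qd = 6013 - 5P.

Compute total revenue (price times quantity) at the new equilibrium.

Before the shock: 5342 - 5P = 3P - 1106 ⇒ 6448 = 8P ⇒ P = 806, Q = 1312.
The new curves are Qd = 6013 - 5P (demand) and Qs = 3P - 1106 (supply).
New equilibrium: 6013 - 5P = 3P - 1106 ⇒ 7119 = 8P ⇒ P = 889.875, Q = 1563.625.
New expenditure = 889.875 × 1563.625 = 1391430.796875.

1391430.796875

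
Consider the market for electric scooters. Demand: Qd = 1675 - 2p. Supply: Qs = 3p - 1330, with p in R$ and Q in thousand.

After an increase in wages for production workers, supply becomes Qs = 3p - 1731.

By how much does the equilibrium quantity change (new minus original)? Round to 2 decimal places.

-160.40

Original equilibrium: 1675 - 2p = 3p - 1330 gives 3005 = 5p, so p = 601 and Q = 473.
After the shift, demand is Qd = 1675 - 2p and supply is Qs = 3p - 1731.
Setting them equal: 1675 - 2p = 3p - 1731 → 3406 = 5p, so p = 681.2 and Q = 312.6.
ΔQ = 312.6 − 473 = -160.40.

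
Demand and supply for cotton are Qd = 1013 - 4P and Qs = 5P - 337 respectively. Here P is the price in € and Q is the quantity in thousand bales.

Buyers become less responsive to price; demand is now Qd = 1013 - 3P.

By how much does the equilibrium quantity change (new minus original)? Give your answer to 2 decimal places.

Before the shock: 1013 - 4P = 5P - 337 ⇒ 1350 = 9P ⇒ P = 150, Q = 413.
With the change applied: demand Qd = 1013 - 3P, supply Qs = 5P - 337.
Setting them equal: 1013 - 3P = 5P - 337 → 1350 = 8P, so P = 168.75 and Q = 506.75.
ΔQ = 506.75 − 413 = +93.75.

+93.75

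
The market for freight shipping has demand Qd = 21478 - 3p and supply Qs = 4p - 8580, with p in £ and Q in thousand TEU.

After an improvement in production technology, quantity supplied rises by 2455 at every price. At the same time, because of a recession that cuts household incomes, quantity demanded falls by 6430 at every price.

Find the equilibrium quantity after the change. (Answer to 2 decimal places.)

5973.86

Solve the original market: 21478 - 3p = 4p - 8580, hence p = 4294 and Q = 8596.
With the change applied: demand Qd = 15048 - 3p, supply Qs = 4p - 6125.
New equilibrium: 15048 - 3p = 4p - 6125 ⇒ 21173 = 7p ⇒ p = 21173/7 ≈ 3024.7143, Q = 41817/7 ≈ 5973.8571.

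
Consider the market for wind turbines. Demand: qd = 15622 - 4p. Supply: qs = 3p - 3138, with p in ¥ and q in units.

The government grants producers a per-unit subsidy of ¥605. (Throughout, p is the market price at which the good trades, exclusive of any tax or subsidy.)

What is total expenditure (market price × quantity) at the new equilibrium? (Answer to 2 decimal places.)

14376967.96

Before the shock: 15622 - 4p = 3p - 3138 ⇒ 18760 = 7p ⇒ p = 2680, q = 4902.
Since sellers receive the price plus the subsidy, the effective supply curve becomes qs = 3p - 1323.
Clearing the new market: 15622 - 4p = 3p - 1323, so p = 16945/7 ≈ 2420.7143 and q = 41574/7 ≈ 5939.1429.
New expenditure = 2420.7143 × 5939.1429 = 14376967.96.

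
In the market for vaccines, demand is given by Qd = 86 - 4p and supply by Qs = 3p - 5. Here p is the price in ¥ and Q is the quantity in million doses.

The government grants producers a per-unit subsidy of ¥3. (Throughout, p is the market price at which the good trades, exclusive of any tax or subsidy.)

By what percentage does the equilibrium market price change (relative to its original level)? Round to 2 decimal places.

-9.89

Solve the original market: 86 - 4p = 3p - 5, hence p = 13 and Q = 34.
Since sellers receive the price plus the subsidy, the effective supply curve becomes Qs = 3p + 4.
Clearing the new market: 86 - 4p = 3p + 4, so p = 82/7 ≈ 11.7143 and Q = 274/7 ≈ 39.1429.
%Δp = (11.7143 − 13) / 13 × 100 = -9.89%.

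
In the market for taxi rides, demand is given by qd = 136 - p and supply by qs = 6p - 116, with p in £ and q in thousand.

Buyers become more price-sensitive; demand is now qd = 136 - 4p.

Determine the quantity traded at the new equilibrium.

Initially, 136 - p = 6p - 116, so 252 = 7p and p = 36, q = 100.
With the change applied: demand qd = 136 - 4p, supply qs = 6p - 116.
Setting them equal: 136 - 4p = 6p - 116 → 252 = 10p, so p = 25.2 and q = 35.2.

35.2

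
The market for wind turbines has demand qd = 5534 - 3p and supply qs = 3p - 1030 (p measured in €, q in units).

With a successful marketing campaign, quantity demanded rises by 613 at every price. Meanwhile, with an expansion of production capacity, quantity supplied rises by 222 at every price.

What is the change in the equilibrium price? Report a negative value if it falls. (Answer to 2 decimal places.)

Before the shock: 5534 - 3p = 3p - 1030 ⇒ 6564 = 6p ⇒ p = 1094, q = 2252.
The shock moves the curves to qd = 6147 - 3p and qs = 3p - 808.
Setting them equal: 6147 - 3p = 3p - 808 → 6955 = 6p, so p = 6955/6 ≈ 1159.1667 and q = 2669.5.
Δp = 1159.1667 − 1094 = +65.17.

+65.17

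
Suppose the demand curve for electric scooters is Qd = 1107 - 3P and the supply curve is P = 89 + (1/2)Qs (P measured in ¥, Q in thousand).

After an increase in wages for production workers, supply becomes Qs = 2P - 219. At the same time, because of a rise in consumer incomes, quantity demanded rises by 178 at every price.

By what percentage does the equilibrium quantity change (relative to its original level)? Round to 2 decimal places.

+13.87

Solve the original market: 1107 - 3P = 2P - 178, hence P = 257 and Q = 336.
After the shift, demand is Qd = 1285 - 3P and supply is Qs = 2P - 219.
Clearing the new market: 1285 - 3P = 2P - 219, so P = 300.8 and Q = 382.6.
%ΔQ = (382.6 − 336) / 336 × 100 = +13.87%.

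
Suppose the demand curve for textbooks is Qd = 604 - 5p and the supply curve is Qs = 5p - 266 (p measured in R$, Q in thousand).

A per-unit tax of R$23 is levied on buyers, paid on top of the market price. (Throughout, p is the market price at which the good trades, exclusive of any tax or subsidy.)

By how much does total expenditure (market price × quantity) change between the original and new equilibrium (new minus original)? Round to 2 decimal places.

-6284.75

Before the shock: 604 - 5p = 5p - 266 ⇒ 870 = 10p ⇒ p = 87, Q = 169.
Since buyers pay the price plus the tax, the effective demand curve becomes Qd = 489 - 5p.
Clearing the new market: 489 - 5p = 5p - 266, so p = 75.5 and Q = 111.5.
Expenditure moves from 87×169 = 14703 to 75.5×111.5 = 8418.25; change = -6284.75.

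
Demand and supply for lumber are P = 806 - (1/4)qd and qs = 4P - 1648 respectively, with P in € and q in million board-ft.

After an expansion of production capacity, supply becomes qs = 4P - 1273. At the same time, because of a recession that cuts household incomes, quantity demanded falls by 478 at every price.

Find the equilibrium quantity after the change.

Solve the original market: 3224 - 4P = 4P - 1648, hence P = 609 and q = 788.
The shock moves the curves to qd = 2746 - 4P and qs = 4P - 1273.
New equilibrium: 2746 - 4P = 4P - 1273 ⇒ 4019 = 8P ⇒ P = 502.375, q = 736.5.

736.5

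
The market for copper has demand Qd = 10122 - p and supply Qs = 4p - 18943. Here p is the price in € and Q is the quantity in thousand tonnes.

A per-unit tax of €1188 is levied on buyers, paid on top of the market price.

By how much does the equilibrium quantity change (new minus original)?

-950.4

Original equilibrium: 10122 - p = 4p - 18943 gives 29065 = 5p, so p = 5813 and Q = 4309.
Since buyers pay the price plus the tax, the effective demand curve becomes Qd = 8934 - p.
Setting them equal: 8934 - p = 4p - 18943 → 27877 = 5p, so p = 5575.4 and Q = 3358.6.
ΔQ = 3358.6 − 4309 = -950.4.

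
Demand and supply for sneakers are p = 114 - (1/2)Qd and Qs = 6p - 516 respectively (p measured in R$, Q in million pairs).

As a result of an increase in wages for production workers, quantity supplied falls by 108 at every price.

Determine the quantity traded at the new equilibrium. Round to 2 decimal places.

Solve the original market: 228 - 2p = 6p - 516, hence p = 93 and Q = 42.
With the change applied: demand Qd = 228 - 2p, supply Qs = 6p - 624.
Equate the new curves: 228 - 2p = 6p - 624, giving 852 = 8p, p = 106.5, Q = 15.

15.00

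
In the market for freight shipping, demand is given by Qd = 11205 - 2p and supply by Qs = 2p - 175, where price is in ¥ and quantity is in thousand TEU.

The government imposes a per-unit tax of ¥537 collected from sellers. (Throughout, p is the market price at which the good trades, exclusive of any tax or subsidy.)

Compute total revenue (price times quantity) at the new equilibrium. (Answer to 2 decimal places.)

15499003.00

Before the shock: 11205 - 2p = 2p - 175 ⇒ 11380 = 4p ⇒ p = 2845, Q = 5515.
Since sellers keep the price net of the tax, the effective supply curve becomes Qs = 2p - 1249.
Clearing the new market: 11205 - 2p = 2p - 1249, so p = 3113.5 and Q = 4978.
New expenditure = 3113.5 × 4978 = 15499003.00.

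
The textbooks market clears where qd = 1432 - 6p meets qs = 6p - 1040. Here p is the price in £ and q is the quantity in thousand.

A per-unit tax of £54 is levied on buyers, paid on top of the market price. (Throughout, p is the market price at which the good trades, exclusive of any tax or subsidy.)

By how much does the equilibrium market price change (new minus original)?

Initially, 1432 - 6p = 6p - 1040, so 2472 = 12p and p = 206, q = 196.
Since buyers pay the price plus the tax, the effective demand curve becomes qd = 1108 - 6p.
Equate the new curves: 1108 - 6p = 6p - 1040, giving 2148 = 12p, p = 179, q = 34.
Δp = 179 − 206 = -27.

-27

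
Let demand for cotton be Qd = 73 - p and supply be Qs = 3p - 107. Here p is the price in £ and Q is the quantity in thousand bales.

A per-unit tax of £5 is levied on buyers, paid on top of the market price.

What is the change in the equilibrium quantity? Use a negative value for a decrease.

-3.75

Original equilibrium: 73 - p = 3p - 107 gives 180 = 4p, so p = 45 and Q = 28.
Since buyers pay the price plus the tax, the effective demand curve becomes Qd = 68 - p.
Clearing the new market: 68 - p = 3p - 107, so p = 43.75 and Q = 24.25.
ΔQ = 24.25 − 28 = -3.75.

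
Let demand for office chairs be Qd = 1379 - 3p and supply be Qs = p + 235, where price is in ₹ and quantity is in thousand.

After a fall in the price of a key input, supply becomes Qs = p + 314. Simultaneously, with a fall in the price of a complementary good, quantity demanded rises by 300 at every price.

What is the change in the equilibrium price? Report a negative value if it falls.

+55.25

Original equilibrium: 1379 - 3p = p + 235 gives 1144 = 4p, so p = 286 and Q = 521.
The shock moves the curves to Qd = 1679 - 3p and Qs = p + 314.
New equilibrium: 1679 - 3p = p + 314 ⇒ 1365 = 4p ⇒ p = 341.25, Q = 655.25.
Δp = 341.25 − 286 = +55.25.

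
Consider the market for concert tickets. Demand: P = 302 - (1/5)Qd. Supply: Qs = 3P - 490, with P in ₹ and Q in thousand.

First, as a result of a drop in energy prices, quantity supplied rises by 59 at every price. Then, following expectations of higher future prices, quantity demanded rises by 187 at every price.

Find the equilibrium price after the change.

266

Original equilibrium: 1510 - 5P = 3P - 490 gives 2000 = 8P, so P = 250 and Q = 260.
With the change applied: demand Qd = 1697 - 5P, supply Qs = 3P - 431.
Equate the new curves: 1697 - 5P = 3P - 431, giving 2128 = 8P, P = 266, Q = 367.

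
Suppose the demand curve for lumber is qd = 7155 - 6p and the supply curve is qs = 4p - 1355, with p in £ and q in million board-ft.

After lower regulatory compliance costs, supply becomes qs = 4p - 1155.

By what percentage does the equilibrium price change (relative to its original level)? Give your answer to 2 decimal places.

-2.35

Solve the original market: 7155 - 6p = 4p - 1355, hence p = 851 and q = 2049.
The new curves are qd = 7155 - 6p (demand) and qs = 4p - 1155 (supply).
Equate the new curves: 7155 - 6p = 4p - 1155, giving 8310 = 10p, p = 831, q = 2169.
%Δp = (831 − 851) / 851 × 100 = -2.35%.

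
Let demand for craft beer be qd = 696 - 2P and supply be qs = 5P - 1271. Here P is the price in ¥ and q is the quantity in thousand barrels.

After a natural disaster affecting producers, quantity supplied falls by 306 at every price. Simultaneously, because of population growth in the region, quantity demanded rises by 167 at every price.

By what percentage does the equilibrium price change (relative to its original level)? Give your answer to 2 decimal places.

+24.05

Initially, 696 - 2P = 5P - 1271, so 1967 = 7P and P = 281, q = 134.
After the shift, demand is qd = 863 - 2P and supply is qs = 5P - 1577.
Setting them equal: 863 - 2P = 5P - 1577 → 2440 = 7P, so P = 2440/7 ≈ 348.5714 and q = 1161/7 ≈ 165.8571.
%ΔP = (348.5714 − 281) / 281 × 100 = +24.05%.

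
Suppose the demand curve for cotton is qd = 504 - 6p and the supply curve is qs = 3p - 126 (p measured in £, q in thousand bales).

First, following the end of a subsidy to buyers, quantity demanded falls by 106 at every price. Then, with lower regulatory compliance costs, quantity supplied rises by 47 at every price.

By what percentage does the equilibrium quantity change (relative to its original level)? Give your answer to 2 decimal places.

Original equilibrium: 504 - 6p = 3p - 126 gives 630 = 9p, so p = 70 and q = 84.
The new curves are qd = 398 - 6p (demand) and qs = 3p - 79 (supply).
New equilibrium: 398 - 6p = 3p - 79 ⇒ 477 = 9p ⇒ p = 53, q = 80.
%Δq = (80 − 84) / 84 × 100 = -4.76%.

-4.76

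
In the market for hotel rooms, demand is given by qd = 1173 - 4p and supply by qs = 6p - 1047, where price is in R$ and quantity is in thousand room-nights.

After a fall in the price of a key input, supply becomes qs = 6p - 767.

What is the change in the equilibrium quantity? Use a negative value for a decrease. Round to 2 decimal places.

Original equilibrium: 1173 - 4p = 6p - 1047 gives 2220 = 10p, so p = 222 and q = 285.
The shock moves the curves to qd = 1173 - 4p and qs = 6p - 767.
Setting them equal: 1173 - 4p = 6p - 767 → 1940 = 10p, so p = 194 and q = 397.
Δq = 397 − 285 = +112.00.

+112.00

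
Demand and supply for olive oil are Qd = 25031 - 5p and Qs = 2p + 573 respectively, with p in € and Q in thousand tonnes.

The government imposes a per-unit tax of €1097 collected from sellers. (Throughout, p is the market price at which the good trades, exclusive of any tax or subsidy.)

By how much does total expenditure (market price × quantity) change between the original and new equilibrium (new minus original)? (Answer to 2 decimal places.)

-3596951.06

Original equilibrium: 25031 - 5p = 2p + 573 gives 24458 = 7p, so p = 3494 and Q = 7561.
Since sellers keep the price net of the tax, the effective supply curve becomes Qs = 2p - 1621.
Clearing the new market: 25031 - 5p = 2p - 1621, so p = 26652/7 ≈ 3807.4286 and Q = 41957/7 ≈ 5993.8571.
Expenditure moves from 3494×7561 = 26418134 to 3807.4286×5993.8571 = 22821182.9388; change = -3596951.06.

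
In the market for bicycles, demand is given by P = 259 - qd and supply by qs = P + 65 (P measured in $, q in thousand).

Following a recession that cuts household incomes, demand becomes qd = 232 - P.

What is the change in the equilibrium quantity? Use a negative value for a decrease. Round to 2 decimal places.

-13.50

Initially, 259 - P = P + 65, so 194 = 2P and P = 97, q = 162.
The new curves are qd = 232 - P (demand) and qs = P + 65 (supply).
Equate the new curves: 232 - P = P + 65, giving 167 = 2P, P = 83.5, q = 148.5.
Δq = 148.5 − 162 = -13.50.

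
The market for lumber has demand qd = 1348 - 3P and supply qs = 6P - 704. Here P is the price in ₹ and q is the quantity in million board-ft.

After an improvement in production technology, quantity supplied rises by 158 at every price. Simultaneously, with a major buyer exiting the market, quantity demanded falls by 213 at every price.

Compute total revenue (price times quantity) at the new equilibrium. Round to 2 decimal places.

107334.96

Initially, 1348 - 3P = 6P - 704, so 2052 = 9P and P = 228, q = 664.
With the change applied: demand qd = 1135 - 3P, supply qs = 6P - 546.
Clearing the new market: 1135 - 3P = 6P - 546, so P = 1681/9 ≈ 186.7778 and q = 1724/3 ≈ 574.6667.
New expenditure = 186.7778 × 574.6667 = 107334.96.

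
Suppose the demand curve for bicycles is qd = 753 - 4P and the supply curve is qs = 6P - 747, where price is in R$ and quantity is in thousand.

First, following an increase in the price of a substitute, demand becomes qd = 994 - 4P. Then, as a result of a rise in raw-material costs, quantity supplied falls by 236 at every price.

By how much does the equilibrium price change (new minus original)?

+47.7

Initially, 753 - 4P = 6P - 747, so 1500 = 10P and P = 150, q = 153.
The shock moves the curves to qd = 994 - 4P and qs = 6P - 983.
New equilibrium: 994 - 4P = 6P - 983 ⇒ 1977 = 10P ⇒ P = 197.7, q = 203.2.
ΔP = 197.7 − 150 = +47.7.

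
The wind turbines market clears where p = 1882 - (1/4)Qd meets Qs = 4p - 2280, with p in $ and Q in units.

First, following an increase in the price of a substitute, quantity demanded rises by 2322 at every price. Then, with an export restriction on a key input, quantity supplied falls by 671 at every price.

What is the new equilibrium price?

Initially, 7528 - 4p = 4p - 2280, so 9808 = 8p and p = 1226, Q = 2624.
After the shift, demand is Qd = 9850 - 4p and supply is Qs = 4p - 2951.
Equate the new curves: 9850 - 4p = 4p - 2951, giving 12801 = 8p, p = 1600.125, Q = 3449.5.

1600.125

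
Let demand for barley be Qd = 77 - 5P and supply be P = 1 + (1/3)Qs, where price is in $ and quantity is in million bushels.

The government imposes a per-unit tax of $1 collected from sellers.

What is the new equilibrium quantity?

Original equilibrium: 77 - 5P = 3P - 3 gives 80 = 8P, so P = 10 and Q = 27.
Since sellers keep the price net of the tax, the effective supply curve becomes Qs = 3P - 6.
Equate the new curves: 77 - 5P = 3P - 6, giving 83 = 8P, P = 10.375, Q = 25.125.

25.125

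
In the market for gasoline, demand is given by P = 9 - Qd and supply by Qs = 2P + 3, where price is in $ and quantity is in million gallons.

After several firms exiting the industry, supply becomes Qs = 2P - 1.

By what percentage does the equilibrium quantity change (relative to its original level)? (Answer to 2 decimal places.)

-19.05

Solve the original market: 9 - P = 2P + 3, hence P = 2 and Q = 7.
After the shift, demand is Qd = 9 - P and supply is Qs = 2P - 1.
New equilibrium: 9 - P = 2P - 1 ⇒ 10 = 3P ⇒ P = 10/3 ≈ 3.3333, Q = 17/3 ≈ 5.6667.
%ΔQ = (5.6667 − 7) / 7 × 100 = -19.05%.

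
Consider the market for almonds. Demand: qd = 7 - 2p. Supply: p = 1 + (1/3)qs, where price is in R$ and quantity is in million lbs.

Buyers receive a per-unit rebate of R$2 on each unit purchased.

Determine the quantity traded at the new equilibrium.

Before the shock: 7 - 2p = 3p - 3 ⇒ 10 = 5p ⇒ p = 2, q = 3.
Since buyers' out-of-pocket price is the market price minus the rebate, the effective demand curve becomes qd = 11 - 2p.
Clearing the new market: 11 - 2p = 3p - 3, so p = 2.8 and q = 5.4.

5.4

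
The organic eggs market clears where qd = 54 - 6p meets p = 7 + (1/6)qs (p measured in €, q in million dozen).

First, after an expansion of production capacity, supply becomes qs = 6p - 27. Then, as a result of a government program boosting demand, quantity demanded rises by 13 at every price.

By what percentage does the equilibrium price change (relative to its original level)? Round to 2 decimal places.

Solve the original market: 54 - 6p = 6p - 42, hence p = 8 and q = 6.
With the change applied: demand qd = 67 - 6p, supply qs = 6p - 27.
New equilibrium: 67 - 6p = 6p - 27 ⇒ 94 = 12p ⇒ p = 47/6 ≈ 7.8333, q = 20.
%Δp = (7.8333 − 8) / 8 × 100 = -2.08%.

-2.08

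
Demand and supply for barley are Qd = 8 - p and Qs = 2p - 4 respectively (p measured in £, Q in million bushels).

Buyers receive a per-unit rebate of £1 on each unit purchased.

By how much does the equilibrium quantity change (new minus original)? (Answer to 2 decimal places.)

Original equilibrium: 8 - p = 2p - 4 gives 12 = 3p, so p = 4 and Q = 4.
Since buyers' out-of-pocket price is the market price minus the rebate, the effective demand curve becomes Qd = 9 - p.
Setting them equal: 9 - p = 2p - 4 → 13 = 3p, so p = 13/3 ≈ 4.3333 and Q = 14/3 ≈ 4.6667.
ΔQ = 4.6667 − 4 = +0.67.

+0.67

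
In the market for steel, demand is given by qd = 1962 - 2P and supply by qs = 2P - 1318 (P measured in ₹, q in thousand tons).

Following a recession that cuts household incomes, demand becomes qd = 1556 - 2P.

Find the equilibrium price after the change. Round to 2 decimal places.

718.50

Solve the original market: 1962 - 2P = 2P - 1318, hence P = 820 and q = 322.
After the shift, demand is qd = 1556 - 2P and supply is qs = 2P - 1318.
New equilibrium: 1556 - 2P = 2P - 1318 ⇒ 2874 = 4P ⇒ P = 718.5, q = 119.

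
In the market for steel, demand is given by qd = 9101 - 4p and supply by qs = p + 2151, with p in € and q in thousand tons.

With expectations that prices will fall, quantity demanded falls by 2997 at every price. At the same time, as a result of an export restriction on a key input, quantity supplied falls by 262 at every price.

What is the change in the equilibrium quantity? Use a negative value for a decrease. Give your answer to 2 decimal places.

-809.00

Original equilibrium: 9101 - 4p = p + 2151 gives 6950 = 5p, so p = 1390 and q = 3541.
With the change applied: demand qd = 6104 - 4p, supply qs = p + 1889.
New equilibrium: 6104 - 4p = p + 1889 ⇒ 4215 = 5p ⇒ p = 843, q = 2732.
Δq = 2732 − 3541 = -809.00.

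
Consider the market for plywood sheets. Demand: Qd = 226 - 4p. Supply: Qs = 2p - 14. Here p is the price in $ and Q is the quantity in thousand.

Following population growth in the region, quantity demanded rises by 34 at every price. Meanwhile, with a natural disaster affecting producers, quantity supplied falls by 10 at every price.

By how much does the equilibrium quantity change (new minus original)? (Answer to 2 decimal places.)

+4.67

Initially, 226 - 4p = 2p - 14, so 240 = 6p and p = 40, Q = 66.
After the shift, demand is Qd = 260 - 4p and supply is Qs = 2p - 24.
Clearing the new market: 260 - 4p = 2p - 24, so p = 142/3 ≈ 47.3333 and Q = 212/3 ≈ 70.6667.
ΔQ = 70.6667 − 66 = +4.67.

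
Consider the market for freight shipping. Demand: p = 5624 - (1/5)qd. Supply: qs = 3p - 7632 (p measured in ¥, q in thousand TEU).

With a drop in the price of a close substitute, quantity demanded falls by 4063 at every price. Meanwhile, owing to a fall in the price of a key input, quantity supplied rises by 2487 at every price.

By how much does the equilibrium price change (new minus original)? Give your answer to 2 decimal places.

-818.75

Original equilibrium: 28120 - 5p = 3p - 7632 gives 35752 = 8p, so p = 4469 and q = 5775.
The shock moves the curves to qd = 24057 - 5p and qs = 3p - 5145.
Clearing the new market: 24057 - 5p = 3p - 5145, so p = 3650.25 and q = 5805.75.
Δp = 3650.25 − 4469 = -818.75.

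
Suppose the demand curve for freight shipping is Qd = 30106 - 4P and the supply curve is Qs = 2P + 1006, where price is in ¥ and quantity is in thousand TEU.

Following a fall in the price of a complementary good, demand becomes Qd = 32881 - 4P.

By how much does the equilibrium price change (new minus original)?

Solve the original market: 30106 - 4P = 2P + 1006, hence P = 4850 and Q = 10706.
The shock moves the curves to Qd = 32881 - 4P and Qs = 2P + 1006.
Equate the new curves: 32881 - 4P = 2P + 1006, giving 31875 = 6P, P = 5312.5, Q = 11631.
ΔP = 5312.5 − 4850 = +462.5.

+462.5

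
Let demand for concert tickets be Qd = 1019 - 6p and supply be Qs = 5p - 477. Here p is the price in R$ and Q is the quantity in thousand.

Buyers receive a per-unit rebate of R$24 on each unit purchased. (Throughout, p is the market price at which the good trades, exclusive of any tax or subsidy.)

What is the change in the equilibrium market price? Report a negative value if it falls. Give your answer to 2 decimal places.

Solve the original market: 1019 - 6p = 5p - 477, hence p = 136 and Q = 203.
Since buyers' out-of-pocket price is the market price minus the rebate, the effective demand curve becomes Qd = 1163 - 6p.
Clearing the new market: 1163 - 6p = 5p - 477, so p = 1640/11 ≈ 149.0909 and Q = 2953/11 ≈ 268.4545.
Δp = 149.0909 − 136 = +13.09.

+13.09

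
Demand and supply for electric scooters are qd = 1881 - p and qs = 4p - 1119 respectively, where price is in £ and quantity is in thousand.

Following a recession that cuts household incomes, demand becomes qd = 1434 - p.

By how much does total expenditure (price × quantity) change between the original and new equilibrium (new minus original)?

-297111.96

Before the shock: 1881 - p = 4p - 1119 ⇒ 3000 = 5p ⇒ p = 600, q = 1281.
With the change applied: demand qd = 1434 - p, supply qs = 4p - 1119.
Clearing the new market: 1434 - p = 4p - 1119, so p = 510.6 and q = 923.4.
Expenditure moves from 600×1281 = 768600 to 510.6×923.4 = 471488.04; change = -297111.96.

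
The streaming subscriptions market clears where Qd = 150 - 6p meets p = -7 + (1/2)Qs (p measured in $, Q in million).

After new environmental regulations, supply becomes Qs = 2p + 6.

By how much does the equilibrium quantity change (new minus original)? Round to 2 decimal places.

Solve the original market: 150 - 6p = 2p + 14, hence p = 17 and Q = 48.
With the change applied: demand Qd = 150 - 6p, supply Qs = 2p + 6.
Setting them equal: 150 - 6p = 2p + 6 → 144 = 8p, so p = 18 and Q = 42.
ΔQ = 42 − 48 = -6.00.

-6.00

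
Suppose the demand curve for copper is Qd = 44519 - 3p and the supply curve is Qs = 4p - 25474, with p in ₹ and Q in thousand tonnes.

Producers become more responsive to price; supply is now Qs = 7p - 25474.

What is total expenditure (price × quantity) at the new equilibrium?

164631235.23

Solve the original market: 44519 - 3p = 4p - 25474, hence p = 9999 and Q = 14522.
After the shift, demand is Qd = 44519 - 3p and supply is Qs = 7p - 25474.
New equilibrium: 44519 - 3p = 7p - 25474 ⇒ 69993 = 10p ⇒ p = 6999.3, Q = 23521.1.
New expenditure = 6999.3 × 23521.1 = 164631235.23.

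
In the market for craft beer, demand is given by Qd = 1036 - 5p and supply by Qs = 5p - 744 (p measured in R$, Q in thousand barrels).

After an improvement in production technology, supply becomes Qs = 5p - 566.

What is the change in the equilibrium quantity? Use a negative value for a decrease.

Initially, 1036 - 5p = 5p - 744, so 1780 = 10p and p = 178, Q = 146.
With the change applied: demand Qd = 1036 - 5p, supply Qs = 5p - 566.
Setting them equal: 1036 - 5p = 5p - 566 → 1602 = 10p, so p = 160.2 and Q = 235.
ΔQ = 235 − 146 = +89.

+89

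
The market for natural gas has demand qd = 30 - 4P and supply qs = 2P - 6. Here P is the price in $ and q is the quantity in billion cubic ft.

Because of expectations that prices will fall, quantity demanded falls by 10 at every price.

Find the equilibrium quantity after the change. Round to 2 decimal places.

Initially, 30 - 4P = 2P - 6, so 36 = 6P and P = 6, q = 6.
The shock moves the curves to qd = 20 - 4P and qs = 2P - 6.
Setting them equal: 20 - 4P = 2P - 6 → 26 = 6P, so P = 13/3 ≈ 4.3333 and q = 8/3 ≈ 2.6667.

2.67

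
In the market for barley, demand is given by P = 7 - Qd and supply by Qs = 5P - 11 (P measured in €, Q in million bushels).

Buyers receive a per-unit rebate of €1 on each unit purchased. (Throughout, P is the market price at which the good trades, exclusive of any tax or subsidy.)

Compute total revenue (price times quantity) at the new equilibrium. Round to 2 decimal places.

15.31

Initially, 7 - P = 5P - 11, so 18 = 6P and P = 3, Q = 4.
Since buyers' out-of-pocket price is the market price minus the rebate, the effective demand curve becomes Qd = 8 - P.
New equilibrium: 8 - P = 5P - 11 ⇒ 19 = 6P ⇒ P = 19/6 ≈ 3.1667, Q = 29/6 ≈ 4.8333.
New expenditure = 3.1667 × 4.8333 = 15.31.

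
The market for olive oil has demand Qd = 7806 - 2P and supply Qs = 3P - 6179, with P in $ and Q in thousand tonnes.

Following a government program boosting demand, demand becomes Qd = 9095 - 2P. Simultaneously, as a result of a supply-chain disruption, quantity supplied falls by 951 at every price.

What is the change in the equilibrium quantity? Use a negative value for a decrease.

Solve the original market: 7806 - 2P = 3P - 6179, hence P = 2797 and Q = 2212.
The shock moves the curves to Qd = 9095 - 2P and Qs = 3P - 7130.
Clearing the new market: 9095 - 2P = 3P - 7130, so P = 3245 and Q = 2605.
ΔQ = 2605 − 2212 = +393.

+393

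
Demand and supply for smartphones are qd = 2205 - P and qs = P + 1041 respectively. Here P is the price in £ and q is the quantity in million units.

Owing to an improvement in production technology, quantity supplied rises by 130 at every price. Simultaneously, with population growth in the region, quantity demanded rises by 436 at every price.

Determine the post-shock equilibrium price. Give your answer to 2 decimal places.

Initially, 2205 - P = P + 1041, so 1164 = 2P and P = 582, q = 1623.
With the change applied: demand qd = 2641 - P, supply qs = P + 1171.
Equate the new curves: 2641 - P = P + 1171, giving 1470 = 2P, P = 735, q = 1906.

735.00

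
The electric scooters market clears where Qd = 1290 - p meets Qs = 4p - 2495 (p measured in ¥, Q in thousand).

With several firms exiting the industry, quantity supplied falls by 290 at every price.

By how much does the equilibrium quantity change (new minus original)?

-58

Before the shock: 1290 - p = 4p - 2495 ⇒ 3785 = 5p ⇒ p = 757, Q = 533.
The shock moves the curves to Qd = 1290 - p and Qs = 4p - 2785.
Clearing the new market: 1290 - p = 4p - 2785, so p = 815 and Q = 475.
ΔQ = 475 − 533 = -58.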